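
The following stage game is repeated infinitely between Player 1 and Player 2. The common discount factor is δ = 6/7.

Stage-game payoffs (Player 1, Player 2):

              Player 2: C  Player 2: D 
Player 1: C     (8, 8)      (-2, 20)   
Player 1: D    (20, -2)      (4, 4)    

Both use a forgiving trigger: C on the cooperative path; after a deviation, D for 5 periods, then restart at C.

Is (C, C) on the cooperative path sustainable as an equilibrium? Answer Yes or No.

Yes

A one-shot deviation gives 20 now, then 4 for 5 periods, then back to 8.
Gain from deviating: (20−8) today; loss: (8−4) in each of the next 5 periods.
No-deviation condition: (8−4)(δ+…+δ^5) ≥ 20−8, i.e. δ+…+δ^5 ≥ 3.
At δ = 6/7: δ+…+δ^5 = 3.2240 ≥ 3.0000.
So cooperation is sustainable.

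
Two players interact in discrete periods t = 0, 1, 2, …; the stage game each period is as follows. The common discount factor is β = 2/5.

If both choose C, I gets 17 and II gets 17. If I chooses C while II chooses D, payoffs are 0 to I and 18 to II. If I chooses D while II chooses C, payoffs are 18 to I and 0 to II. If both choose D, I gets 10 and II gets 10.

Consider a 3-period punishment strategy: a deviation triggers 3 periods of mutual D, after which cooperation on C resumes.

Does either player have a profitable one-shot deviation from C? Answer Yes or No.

A one-shot deviation gives 18 now, then 10 for 3 periods, then back to 17.
Gain from deviating: (18−17) today; loss: (17−10) in each of the next 3 periods.
No-deviation condition: (17−10)(β+…+β^3) ≥ 18−17, i.e. β+…+β^3 ≥ 1/7.
At β = 2/5: β+…+β^3 = 0.6240 ≥ 0.1429.
So cooperation is sustainable.

No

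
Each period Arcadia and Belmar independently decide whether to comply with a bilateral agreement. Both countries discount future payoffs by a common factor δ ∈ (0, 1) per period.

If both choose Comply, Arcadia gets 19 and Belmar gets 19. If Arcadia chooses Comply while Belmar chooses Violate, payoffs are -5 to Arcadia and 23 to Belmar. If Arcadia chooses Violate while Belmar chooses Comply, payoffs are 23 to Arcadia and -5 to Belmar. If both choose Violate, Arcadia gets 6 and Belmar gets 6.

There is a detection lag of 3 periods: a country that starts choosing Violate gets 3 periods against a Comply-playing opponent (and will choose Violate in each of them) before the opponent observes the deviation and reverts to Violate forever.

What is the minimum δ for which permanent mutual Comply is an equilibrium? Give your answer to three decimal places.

The best deviation is to choose Violate for all 3 undetected periods, earning 23 each, then 6 forever once detected.
Deviation value: 23(1−δ^3)/(1−δ) + 6δ^3/(1−δ); cooperation value: 19/(1−δ).
IC: 19 ≥ 23(1−δ^3) + 6δ^3 = 23 − 17δ^3.
So δ^3 ≥ 4/17, giving δ ≥ (4/17)^(1/3) ≈ 0.617.

0.617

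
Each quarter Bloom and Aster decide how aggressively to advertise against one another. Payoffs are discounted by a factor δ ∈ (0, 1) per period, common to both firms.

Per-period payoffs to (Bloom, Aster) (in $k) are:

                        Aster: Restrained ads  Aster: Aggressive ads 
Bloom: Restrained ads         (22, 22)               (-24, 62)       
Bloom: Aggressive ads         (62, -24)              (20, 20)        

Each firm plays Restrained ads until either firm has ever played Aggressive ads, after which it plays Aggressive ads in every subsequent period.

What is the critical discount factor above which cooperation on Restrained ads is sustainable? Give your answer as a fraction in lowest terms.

20/21

Cooperation forever yields 22 each period: 22/(1−δ).
Deviating yields 62 once, then 20 forever: 62 + 20δ/(1−δ).
No profitable deviation requires 22/(1−δ) ≥ 62 + 20δ/(1−δ).
Multiplying by (1−δ): 22 ≥ 62(1−δ) + 20δ = 62 − 42δ.
So 42δ ≥ 40, i.e. δ ≥ 40/42 = 20/21.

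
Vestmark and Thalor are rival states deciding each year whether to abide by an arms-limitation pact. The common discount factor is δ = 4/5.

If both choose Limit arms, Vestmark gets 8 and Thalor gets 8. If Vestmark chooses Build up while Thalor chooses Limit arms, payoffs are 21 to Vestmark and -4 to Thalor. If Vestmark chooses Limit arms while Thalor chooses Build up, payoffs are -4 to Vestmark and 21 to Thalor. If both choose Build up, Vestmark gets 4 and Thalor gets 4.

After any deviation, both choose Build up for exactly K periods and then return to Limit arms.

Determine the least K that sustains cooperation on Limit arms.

Need Σ_{k=1}^{K} δ^k ≥ (21−8)/(8−4) = 3.2500 at δ = 4/5.
At K = 7 the sum is 3.1611 < 3.2500; at K = 8 it is 3.3289 ≥ 3.2500.
So the minimum punishment length is K = 8.

8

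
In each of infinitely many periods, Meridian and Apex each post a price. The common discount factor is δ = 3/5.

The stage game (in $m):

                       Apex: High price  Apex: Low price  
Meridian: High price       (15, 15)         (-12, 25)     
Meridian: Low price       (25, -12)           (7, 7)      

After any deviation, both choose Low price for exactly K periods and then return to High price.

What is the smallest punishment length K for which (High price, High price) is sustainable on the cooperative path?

4

Need Σ_{k=1}^{K} δ^k ≥ (25−15)/(15−7) = 1.2500 at δ = 3/5.
At K = 3 the sum is 1.1760 < 1.2500; at K = 4 it is 1.3056 ≥ 1.2500.
So the minimum punishment length is K = 4.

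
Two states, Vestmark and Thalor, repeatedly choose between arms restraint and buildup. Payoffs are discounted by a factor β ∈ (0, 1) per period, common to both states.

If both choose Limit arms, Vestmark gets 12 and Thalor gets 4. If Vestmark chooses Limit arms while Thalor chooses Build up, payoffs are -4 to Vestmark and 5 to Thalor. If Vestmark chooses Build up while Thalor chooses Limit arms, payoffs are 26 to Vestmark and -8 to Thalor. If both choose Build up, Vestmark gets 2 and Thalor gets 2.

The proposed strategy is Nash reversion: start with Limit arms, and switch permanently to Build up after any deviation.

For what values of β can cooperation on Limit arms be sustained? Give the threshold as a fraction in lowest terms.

For Vestmark: deviation gain 26−12 = 14, per-period punishment loss 12−2 = 10. IC gives β ≥ 14/24 = 7/12.
For Thalor: gain 1, loss 2 per period, so β ≥ 1/3.
The tighter constraint is Vestmark's, so cooperation needs β ≥ 7/12.

7/12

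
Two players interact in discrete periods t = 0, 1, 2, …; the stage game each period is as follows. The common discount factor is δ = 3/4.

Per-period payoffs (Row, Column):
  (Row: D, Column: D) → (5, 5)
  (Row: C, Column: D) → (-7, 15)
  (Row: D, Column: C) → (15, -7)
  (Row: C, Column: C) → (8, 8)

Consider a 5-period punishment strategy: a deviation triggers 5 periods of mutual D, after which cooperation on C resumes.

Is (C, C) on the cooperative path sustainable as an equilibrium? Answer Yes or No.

No

Comparing payoff streams over the 6 periods until play realigns: cooperate → 8(1+δ+…+δ^5); deviate → 15 + 5(δ+…+δ^5).
Cooperation is sustained iff (8−5)(δ+…+δ^5) ≥ 15−8.
δ+…+δ^5 = 3/4·(1−(3/4)^5)/(1−3/4) = 2.2881, and (15−8)/(8−5) = 2.3333.
2.2881 < 2.3333, so cooperation is not sustainable.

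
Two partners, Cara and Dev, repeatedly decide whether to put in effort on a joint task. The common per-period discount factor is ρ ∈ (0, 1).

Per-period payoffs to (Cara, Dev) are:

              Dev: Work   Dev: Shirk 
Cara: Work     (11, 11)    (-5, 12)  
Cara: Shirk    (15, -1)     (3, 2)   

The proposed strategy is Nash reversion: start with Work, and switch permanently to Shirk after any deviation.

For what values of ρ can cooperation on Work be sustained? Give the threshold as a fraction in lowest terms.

1/3

Cara: cooperation gives 11 each period; deviation gives 15 once then 3 forever.
  11/(1−ρ) ≥ 15 + 3ρ/(1−ρ) ⇒ ρ ≥ 4/12 = 1/3.
Dev: cooperation gives 11 each period; deviation gives 12 once then 2 forever.
  ρ ≥ 1/10.
Both must hold, so the binding constraint is Cara's: ρ ≥ 1/3.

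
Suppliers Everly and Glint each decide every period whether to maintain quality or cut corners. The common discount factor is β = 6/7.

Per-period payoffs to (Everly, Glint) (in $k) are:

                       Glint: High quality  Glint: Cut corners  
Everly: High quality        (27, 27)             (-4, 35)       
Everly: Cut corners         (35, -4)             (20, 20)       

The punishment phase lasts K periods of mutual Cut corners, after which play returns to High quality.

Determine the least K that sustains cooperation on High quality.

Need Σ_{k=1}^{K} β^k ≥ (35−27)/(27−20) = 1.1429 at β = 6/7.
At K = 1 the sum is 0.8571 < 1.1429; at K = 2 it is 1.5918 ≥ 1.1429.
So the minimum punishment length is K = 2.

2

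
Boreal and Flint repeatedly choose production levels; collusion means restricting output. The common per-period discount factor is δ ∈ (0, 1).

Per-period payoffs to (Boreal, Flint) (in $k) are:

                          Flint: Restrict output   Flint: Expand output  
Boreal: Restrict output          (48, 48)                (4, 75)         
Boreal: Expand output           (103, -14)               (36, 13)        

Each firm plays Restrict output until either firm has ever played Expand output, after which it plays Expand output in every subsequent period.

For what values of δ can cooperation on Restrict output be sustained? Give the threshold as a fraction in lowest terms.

Boreal's threshold: (103−48)/(103−36) = 55/67.
Flint's threshold: (75−48)/(75−13) = 27/62.
55/67 > 27/62, so Boreal binds and δ* = 55/67.

55/67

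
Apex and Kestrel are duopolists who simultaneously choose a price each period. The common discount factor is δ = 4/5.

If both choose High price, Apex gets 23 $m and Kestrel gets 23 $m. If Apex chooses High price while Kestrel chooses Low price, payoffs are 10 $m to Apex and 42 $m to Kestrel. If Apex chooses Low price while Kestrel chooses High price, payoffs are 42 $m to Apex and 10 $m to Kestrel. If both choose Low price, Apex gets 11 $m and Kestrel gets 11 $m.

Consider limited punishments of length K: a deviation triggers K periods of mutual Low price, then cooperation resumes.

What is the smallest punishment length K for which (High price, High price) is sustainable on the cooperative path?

3

No profitable deviation requires (23−11)(δ+…+δ^K) ≥ 42−23, i.e. δ+…+δ^K ≥ 19/12 ≈ 1.5833.
With δ = 4/5, the partial sums are K=1: 0.8000, K=2: 1.4400, K=3: 1.9520.
K = 3 is the first length at which the sum reaches 1.5833.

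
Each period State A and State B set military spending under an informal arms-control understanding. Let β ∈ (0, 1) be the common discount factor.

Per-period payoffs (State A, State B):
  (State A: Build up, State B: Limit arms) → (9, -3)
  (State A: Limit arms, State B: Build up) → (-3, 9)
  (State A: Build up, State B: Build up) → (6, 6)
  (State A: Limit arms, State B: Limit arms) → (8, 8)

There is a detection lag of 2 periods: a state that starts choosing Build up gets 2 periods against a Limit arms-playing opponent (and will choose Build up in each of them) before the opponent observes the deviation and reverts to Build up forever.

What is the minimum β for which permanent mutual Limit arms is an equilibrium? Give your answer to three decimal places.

0.577

The best deviation is to choose Build up for all 2 undetected periods, earning 9 each, then 6 forever once detected.
Deviation value: 9(1−β^2)/(1−β) + 6β^2/(1−β); cooperation value: 8/(1−β).
IC: 8 ≥ 9(1−β^2) + 6β^2 = 9 − 3β^2.
So β^2 ≥ 1/3, giving β ≥ (1/3)^(1/2) ≈ 0.577.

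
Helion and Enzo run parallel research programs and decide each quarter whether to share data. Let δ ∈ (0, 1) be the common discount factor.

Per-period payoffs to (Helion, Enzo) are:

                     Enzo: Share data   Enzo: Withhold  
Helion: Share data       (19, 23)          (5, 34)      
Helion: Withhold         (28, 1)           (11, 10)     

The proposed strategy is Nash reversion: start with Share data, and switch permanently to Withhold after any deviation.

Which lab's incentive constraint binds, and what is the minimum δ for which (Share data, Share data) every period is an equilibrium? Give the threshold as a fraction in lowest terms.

Helion: cooperation gives 19 each period; deviation gives 28 once then 11 forever.
  19/(1−δ) ≥ 28 + 11δ/(1−δ) ⇒ δ ≥ 9/17.
Enzo: cooperation gives 23 each period; deviation gives 34 once then 10 forever.
  δ ≥ 11/24.
Both must hold, so the binding constraint is Helion's: δ ≥ 9/17.

Helion; δ ≥ 9/17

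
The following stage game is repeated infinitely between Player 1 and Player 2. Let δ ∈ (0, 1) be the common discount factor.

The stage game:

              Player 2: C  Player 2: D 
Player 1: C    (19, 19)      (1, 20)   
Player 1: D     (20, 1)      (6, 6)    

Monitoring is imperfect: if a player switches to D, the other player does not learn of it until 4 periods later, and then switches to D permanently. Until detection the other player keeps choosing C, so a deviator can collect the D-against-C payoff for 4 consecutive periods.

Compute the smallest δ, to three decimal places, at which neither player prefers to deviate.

A deviator earns 20 for 4 periods, then 6 forever; cooperating earns 19 forever. Multiplying the IC by (1−δ):
19 ≥ 20(1−δ^4) + 6δ^4, so 14·δ^4 ≥ 1 and δ^4 ≥ 1/14.
δ ≥ (1/14)^(1/4) ≈ 0.517.

0.517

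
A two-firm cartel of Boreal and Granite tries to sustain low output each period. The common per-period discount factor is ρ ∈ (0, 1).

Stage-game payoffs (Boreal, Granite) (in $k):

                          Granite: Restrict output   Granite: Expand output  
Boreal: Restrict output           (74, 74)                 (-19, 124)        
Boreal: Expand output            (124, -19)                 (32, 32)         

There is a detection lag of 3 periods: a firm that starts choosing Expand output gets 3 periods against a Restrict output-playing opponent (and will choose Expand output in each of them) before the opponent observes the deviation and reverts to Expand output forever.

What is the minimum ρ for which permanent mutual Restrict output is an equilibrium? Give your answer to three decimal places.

A deviator earns 124 for 3 periods, then 32 forever; cooperating earns 74 forever. Multiplying the IC by (1−ρ):
74 ≥ 124(1−ρ^3) + 32ρ^3, so 92·ρ^3 ≥ 50 and ρ^3 ≥ 25/46.
ρ ≥ (25/46)^(1/3) ≈ 0.816.

0.816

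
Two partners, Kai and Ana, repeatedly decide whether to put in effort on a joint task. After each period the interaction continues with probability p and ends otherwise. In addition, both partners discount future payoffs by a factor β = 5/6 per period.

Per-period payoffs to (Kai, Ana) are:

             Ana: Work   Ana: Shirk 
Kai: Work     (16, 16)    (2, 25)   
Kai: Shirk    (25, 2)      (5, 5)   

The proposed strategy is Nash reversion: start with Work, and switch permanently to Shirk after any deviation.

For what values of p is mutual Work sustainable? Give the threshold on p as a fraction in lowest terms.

With continuation probability p and discount β, the effective per-period discount factor is βp.
Grim-trigger IC: βp ≥ (25−16)/(25−5) = 9/20.
So p ≥ (9/20)/(5/6) = 27/50.

27/50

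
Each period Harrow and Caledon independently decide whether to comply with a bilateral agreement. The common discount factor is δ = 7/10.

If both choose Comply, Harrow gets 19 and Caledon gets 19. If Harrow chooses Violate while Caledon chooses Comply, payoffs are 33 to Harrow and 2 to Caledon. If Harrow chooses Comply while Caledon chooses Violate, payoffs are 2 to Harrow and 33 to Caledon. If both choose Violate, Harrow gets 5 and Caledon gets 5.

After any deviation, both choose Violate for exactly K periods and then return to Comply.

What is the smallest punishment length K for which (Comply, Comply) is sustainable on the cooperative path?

IC: δ(1−δ^K)/(1−δ) ≥ (33−19)/(19−5) = 1.
With δ = 7/10: need 1 − δ^K ≥ 1·(1−7/10)/(7/10), i.e. δ^K ≤ 0.5714.
Since (7/10)^1 = 0.7000 and (7/10)^2 = 0.4900, the smallest such K is 2.

2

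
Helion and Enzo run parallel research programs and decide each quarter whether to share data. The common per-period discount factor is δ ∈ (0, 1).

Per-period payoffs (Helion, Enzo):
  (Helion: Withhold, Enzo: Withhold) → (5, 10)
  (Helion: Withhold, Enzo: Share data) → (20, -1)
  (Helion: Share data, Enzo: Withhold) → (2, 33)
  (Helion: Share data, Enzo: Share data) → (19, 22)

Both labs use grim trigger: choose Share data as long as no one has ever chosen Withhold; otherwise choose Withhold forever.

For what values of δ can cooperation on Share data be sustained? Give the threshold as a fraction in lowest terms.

For Helion: deviation gain 20−19 = 1, per-period punishment loss 19−5 = 14. IC gives δ ≥ 1/15.
For Enzo: gain 11, loss 12 per period, so δ ≥ 11/23.
The tighter constraint is Enzo's, so cooperation needs δ ≥ 11/23.

11/23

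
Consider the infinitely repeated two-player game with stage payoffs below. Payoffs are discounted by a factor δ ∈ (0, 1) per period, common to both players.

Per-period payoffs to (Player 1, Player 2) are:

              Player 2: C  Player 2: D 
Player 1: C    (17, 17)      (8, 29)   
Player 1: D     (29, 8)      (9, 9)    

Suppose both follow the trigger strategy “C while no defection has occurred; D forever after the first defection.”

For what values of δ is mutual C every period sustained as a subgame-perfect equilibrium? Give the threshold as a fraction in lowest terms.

Cooperation forever yields 17 each period: 17/(1−δ).
Deviating yields 29 once, then 9 forever: 29 + 9δ/(1−δ).
No profitable deviation requires 17/(1−δ) ≥ 29 + 9δ/(1−δ).
Multiplying by (1−δ): 17 ≥ 29(1−δ) + 9δ = 29 − 20δ.
So 20δ ≥ 12, i.e. δ ≥ 12/20 = 3/5.

3/5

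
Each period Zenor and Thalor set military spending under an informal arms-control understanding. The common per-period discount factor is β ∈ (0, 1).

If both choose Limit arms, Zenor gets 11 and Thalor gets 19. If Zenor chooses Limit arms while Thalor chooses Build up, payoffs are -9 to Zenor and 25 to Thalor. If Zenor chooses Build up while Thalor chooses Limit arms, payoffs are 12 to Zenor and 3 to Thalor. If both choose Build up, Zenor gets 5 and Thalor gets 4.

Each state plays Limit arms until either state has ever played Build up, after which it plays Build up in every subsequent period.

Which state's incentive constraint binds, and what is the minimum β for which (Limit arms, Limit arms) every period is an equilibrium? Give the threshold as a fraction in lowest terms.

Thalor; β ≥ 2/7

Zenor: cooperation gives 11 each period; deviation gives 12 once then 5 forever.
  11/(1−β) ≥ 12 + 5β/(1−β) ⇒ β ≥ 1/7.
Thalor: cooperation gives 19 each period; deviation gives 25 once then 4 forever.
  β ≥ 6/21 = 2/7.
Both must hold, so the binding constraint is Thalor's: β ≥ 2/7.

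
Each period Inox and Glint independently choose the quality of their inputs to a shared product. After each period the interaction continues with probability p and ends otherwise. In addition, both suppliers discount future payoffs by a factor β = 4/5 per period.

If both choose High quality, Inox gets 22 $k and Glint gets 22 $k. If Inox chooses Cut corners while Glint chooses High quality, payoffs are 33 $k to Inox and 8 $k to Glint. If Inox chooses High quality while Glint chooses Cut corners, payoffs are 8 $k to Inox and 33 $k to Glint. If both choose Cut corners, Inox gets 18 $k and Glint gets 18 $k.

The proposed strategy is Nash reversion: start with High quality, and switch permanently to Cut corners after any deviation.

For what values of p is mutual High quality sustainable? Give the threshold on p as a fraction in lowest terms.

With continuation probability p and discount β, the effective per-period discount factor is βp.
Grim-trigger IC: βp ≥ (33−22)/(33−18) = 11/15.
So p ≥ (11/15)/(4/5) = 11/12.

11/12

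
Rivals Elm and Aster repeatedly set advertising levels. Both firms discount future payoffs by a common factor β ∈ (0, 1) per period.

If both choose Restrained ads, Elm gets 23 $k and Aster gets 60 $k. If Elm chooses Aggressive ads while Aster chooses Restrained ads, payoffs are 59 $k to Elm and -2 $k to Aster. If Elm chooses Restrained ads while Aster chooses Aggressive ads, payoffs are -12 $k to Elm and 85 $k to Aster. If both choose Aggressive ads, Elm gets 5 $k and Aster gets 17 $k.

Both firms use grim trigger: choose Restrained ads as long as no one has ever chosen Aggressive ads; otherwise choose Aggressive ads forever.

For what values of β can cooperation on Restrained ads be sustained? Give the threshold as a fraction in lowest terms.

2/3

For Elm: deviation gain 59−23 = 36, per-period punishment loss 23−5 = 18. IC gives β ≥ 36/54 = 2/3.
For Aster: gain 25, loss 43 per period, so β ≥ 25/68.
The tighter constraint is Elm's, so cooperation needs β ≥ 2/3.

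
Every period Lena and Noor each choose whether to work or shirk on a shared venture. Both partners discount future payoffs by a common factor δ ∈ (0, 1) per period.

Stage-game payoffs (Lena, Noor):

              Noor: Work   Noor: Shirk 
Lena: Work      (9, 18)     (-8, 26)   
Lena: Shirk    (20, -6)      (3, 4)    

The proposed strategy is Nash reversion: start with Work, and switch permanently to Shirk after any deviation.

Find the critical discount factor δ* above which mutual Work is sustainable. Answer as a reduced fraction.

11/17

Lena: cooperation gives 9 each period; deviation gives 20 once then 3 forever.
  9/(1−δ) ≥ 20 + 3δ/(1−δ) ⇒ δ ≥ 11/17.
Noor: cooperation gives 18 each period; deviation gives 26 once then 4 forever.
  δ ≥ 8/22 = 4/11.
Both must hold, so the binding constraint is Lena's: δ ≥ 11/17.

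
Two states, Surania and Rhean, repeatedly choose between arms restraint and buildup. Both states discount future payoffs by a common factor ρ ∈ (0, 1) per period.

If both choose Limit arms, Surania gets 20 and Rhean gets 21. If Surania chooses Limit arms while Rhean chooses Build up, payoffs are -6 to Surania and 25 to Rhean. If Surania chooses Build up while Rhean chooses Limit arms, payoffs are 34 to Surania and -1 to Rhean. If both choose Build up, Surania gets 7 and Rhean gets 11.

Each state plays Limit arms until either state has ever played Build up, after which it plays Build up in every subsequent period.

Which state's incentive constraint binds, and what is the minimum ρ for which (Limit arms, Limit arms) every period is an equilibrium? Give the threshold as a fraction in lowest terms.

Surania: cooperation gives 20 each period; deviation gives 34 once then 7 forever.
  20/(1−ρ) ≥ 34 + 7ρ/(1−ρ) ⇒ ρ ≥ 14/27.
Rhean: cooperation gives 21 each period; deviation gives 25 once then 11 forever.
  ρ ≥ 4/14 = 2/7.
Both must hold, so the binding constraint is Surania's: ρ ≥ 14/27.

Surania; ρ ≥ 14/27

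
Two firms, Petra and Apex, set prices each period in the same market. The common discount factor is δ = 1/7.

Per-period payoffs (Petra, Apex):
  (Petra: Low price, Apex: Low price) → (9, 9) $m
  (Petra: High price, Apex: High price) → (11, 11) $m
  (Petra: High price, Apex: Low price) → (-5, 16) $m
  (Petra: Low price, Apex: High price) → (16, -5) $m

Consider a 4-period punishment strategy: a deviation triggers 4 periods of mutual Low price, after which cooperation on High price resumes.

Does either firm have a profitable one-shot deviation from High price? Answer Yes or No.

Comparing payoff streams over the 5 periods until play realigns: cooperate → 11(1+δ+…+δ^4); deviate → 16 + 9(δ+…+δ^4).
Cooperation is sustained iff (11−9)(δ+…+δ^4) ≥ 16−11.
δ+…+δ^4 = 1/7·(1−(1/7)^4)/(1−1/7) = 0.1666, and (16−11)/(11−9) = 2.5000.
0.1666 < 2.5000, so cooperation is not sustainable.

Yes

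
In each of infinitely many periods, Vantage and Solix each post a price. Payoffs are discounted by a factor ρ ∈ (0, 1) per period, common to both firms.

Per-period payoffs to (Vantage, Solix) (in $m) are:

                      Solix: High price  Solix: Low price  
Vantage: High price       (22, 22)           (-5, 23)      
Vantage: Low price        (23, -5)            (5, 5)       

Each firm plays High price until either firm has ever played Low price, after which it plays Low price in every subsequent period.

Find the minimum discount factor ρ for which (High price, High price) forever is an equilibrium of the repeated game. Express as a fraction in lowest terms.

Under grim trigger the critical discount factor is (T−C)/(T−P) with T = 23, C = 22, P = 5.
ρ* = (23−22)/(23−5) = 1/18.

1/18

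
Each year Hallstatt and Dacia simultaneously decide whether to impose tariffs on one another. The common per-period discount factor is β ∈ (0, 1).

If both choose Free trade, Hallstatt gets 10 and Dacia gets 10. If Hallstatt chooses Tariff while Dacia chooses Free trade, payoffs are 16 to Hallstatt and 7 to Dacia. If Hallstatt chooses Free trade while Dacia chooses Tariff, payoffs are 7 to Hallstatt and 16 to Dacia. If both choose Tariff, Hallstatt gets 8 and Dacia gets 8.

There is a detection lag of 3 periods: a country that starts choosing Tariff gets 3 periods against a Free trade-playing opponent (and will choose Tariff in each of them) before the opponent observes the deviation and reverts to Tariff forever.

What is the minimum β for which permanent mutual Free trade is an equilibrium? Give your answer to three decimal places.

0.909

The best deviation is to choose Tariff for all 3 undetected periods, earning 16 each, then 8 forever once detected.
Deviation value: 16(1−β^3)/(1−β) + 8β^3/(1−β); cooperation value: 10/(1−β).
IC: 10 ≥ 16(1−β^3) + 8β^3 = 16 − 8β^3.
So β^3 ≥ 6/8 = 3/4, giving β ≥ (3/4)^(1/3) ≈ 0.909.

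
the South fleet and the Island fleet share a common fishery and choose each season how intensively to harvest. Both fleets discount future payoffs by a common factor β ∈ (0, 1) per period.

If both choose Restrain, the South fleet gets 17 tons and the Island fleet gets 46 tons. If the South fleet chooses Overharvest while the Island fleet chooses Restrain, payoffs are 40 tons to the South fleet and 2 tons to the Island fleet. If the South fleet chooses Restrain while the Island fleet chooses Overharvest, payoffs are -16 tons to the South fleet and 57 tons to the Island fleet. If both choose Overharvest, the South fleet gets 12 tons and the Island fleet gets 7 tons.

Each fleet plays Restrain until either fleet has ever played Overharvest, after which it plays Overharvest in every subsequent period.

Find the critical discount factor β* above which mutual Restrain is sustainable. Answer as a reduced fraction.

the South fleet's threshold: (40−17)/(40−12) = 23/28.
the Island fleet's threshold: (57−46)/(57−7) = 11/50.
23/28 > 11/50, so the South fleet binds and β* = 23/28.

23/28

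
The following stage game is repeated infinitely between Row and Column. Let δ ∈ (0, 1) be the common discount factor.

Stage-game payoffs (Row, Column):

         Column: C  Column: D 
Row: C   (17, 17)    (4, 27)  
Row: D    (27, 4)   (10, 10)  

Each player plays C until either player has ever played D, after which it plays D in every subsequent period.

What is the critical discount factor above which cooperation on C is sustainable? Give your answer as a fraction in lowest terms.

10/17

Cooperation forever yields 17 each period: 17/(1−δ).
Deviating yields 27 once, then 10 forever: 27 + 10δ/(1−δ).
No profitable deviation requires 17/(1−δ) ≥ 27 + 10δ/(1−δ).
Multiplying by (1−δ): 17 ≥ 27(1−δ) + 10δ = 27 − 17δ.
So 17δ ≥ 10, i.e. δ ≥ 10/17.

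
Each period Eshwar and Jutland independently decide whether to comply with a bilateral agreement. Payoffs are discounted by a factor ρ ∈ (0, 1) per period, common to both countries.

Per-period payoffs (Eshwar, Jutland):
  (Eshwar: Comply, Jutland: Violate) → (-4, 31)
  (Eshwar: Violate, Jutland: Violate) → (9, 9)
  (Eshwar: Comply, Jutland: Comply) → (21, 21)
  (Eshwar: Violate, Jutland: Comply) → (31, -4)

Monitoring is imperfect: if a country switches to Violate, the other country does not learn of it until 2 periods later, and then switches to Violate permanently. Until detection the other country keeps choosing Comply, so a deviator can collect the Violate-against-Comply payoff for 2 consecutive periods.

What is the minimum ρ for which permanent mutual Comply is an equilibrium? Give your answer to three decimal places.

0.674

Deviating for the 2 undetected periods gains 31−21 = 10 per period over cooperation, then loses 21−9 = 12 per period forever once punishment starts.
Gain: 10(1 + ρ + … + ρ^1); loss: 12·ρ^2/(1−ρ).
No profitable deviation ⇔ 10(1−ρ^2) ≤ 12·ρ^2, i.e. ρ^2 ≥ 10/(10+12) = 5/11.
Hence ρ ≥ (5/11)^(1/2) ≈ 0.674.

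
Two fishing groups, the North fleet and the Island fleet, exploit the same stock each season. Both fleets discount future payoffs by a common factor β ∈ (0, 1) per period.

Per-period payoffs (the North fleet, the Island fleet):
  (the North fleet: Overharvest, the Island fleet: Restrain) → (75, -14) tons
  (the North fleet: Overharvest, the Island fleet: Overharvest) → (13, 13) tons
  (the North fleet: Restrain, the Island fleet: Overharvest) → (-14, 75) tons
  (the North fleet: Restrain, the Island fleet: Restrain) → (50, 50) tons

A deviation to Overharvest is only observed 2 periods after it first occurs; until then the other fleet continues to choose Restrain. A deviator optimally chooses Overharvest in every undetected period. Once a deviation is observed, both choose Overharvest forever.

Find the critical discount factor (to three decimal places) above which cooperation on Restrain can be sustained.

A deviator earns 75 for 2 periods, then 13 forever; cooperating earns 50 forever. Multiplying the IC by (1−β):
50 ≥ 75(1−β^2) + 13β^2, so 62·β^2 ≥ 25 and β^2 ≥ 25/62.
β ≥ (25/62)^(1/2) ≈ 0.635.

0.635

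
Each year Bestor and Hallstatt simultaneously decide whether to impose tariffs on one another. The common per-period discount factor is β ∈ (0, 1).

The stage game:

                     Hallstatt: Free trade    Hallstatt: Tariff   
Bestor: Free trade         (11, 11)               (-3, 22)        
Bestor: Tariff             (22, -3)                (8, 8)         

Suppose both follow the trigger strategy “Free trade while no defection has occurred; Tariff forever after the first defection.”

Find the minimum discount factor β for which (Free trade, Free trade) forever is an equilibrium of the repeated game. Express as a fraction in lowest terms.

Under grim trigger the critical discount factor is (T−C)/(T−P) with T = 22, C = 11, P = 8.
β* = (22−11)/(22−8) = 11/14.

11/14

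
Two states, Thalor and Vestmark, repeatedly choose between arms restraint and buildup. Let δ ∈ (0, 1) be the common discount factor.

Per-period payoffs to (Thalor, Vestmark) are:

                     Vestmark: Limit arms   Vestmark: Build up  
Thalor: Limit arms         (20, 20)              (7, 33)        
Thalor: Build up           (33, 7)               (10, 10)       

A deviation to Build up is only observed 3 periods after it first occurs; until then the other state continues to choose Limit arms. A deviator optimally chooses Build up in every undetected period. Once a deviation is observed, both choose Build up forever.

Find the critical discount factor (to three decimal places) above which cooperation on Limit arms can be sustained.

The best deviation is to choose Build up for all 3 undetected periods, earning 33 each, then 10 forever once detected.
Deviation value: 33(1−δ^3)/(1−δ) + 10δ^3/(1−δ); cooperation value: 20/(1−δ).
IC: 20 ≥ 33(1−δ^3) + 10δ^3 = 33 − 23δ^3.
So δ^3 ≥ 13/23, giving δ ≥ (13/23)^(1/3) ≈ 0.827.

0.827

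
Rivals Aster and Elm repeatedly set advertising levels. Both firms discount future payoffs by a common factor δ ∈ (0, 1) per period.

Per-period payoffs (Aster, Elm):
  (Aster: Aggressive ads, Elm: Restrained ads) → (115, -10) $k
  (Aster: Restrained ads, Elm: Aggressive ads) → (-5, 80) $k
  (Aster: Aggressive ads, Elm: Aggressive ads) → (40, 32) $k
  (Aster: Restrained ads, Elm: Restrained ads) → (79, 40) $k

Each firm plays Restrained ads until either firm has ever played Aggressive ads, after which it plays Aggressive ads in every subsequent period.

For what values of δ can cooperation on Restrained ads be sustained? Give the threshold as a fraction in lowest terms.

Aster: cooperation gives 79 each period; deviation gives 115 once then 40 forever.
  79/(1−δ) ≥ 115 + 40δ/(1−δ) ⇒ δ ≥ 36/75 = 12/25.
Elm: cooperation gives 40 each period; deviation gives 80 once then 32 forever.
  δ ≥ 40/48 = 5/6.
Both must hold, so the binding constraint is Elm's: δ ≥ 5/6.

5/6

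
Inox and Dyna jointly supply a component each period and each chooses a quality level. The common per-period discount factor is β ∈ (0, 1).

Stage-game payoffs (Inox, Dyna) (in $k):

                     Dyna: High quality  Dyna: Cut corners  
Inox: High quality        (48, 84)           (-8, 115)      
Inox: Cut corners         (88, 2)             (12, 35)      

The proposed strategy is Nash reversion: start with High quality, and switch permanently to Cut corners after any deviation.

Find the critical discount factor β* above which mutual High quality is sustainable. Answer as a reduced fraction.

Inox's threshold: (88−48)/(88−12) = 10/19.
Dyna's threshold: (115−84)/(115−35) = 31/80.
10/19 > 31/80, so Inox binds and β* = 10/19.

10/19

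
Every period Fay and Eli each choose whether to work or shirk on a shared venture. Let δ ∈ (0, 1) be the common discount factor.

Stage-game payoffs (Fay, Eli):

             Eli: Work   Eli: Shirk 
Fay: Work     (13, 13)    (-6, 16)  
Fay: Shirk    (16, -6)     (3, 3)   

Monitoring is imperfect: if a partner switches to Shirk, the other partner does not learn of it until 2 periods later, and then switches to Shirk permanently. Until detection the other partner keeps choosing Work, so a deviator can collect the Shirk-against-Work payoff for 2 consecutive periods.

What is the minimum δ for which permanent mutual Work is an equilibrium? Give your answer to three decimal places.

A deviator earns 16 for 2 periods, then 3 forever; cooperating earns 13 forever. Multiplying the IC by (1−δ):
13 ≥ 16(1−δ^2) + 3δ^2, so 13·δ^2 ≥ 3 and δ^2 ≥ 3/13.
δ ≥ (3/13)^(1/2) ≈ 0.480.

0.480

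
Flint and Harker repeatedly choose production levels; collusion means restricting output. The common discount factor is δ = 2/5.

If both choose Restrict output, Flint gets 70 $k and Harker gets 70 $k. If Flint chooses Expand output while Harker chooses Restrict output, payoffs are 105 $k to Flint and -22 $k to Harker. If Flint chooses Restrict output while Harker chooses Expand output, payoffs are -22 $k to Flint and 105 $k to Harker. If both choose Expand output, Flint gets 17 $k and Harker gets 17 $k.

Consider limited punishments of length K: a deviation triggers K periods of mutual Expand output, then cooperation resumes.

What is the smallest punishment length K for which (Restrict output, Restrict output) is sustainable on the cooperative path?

6

Need Σ_{k=1}^{K} δ^k ≥ (105−70)/(70−17) = 0.6604 at δ = 2/5.
At K = 5 the sum is 0.6598 < 0.6604; at K = 6 it is 0.6639 ≥ 0.6604.
So the minimum punishment length is K = 6.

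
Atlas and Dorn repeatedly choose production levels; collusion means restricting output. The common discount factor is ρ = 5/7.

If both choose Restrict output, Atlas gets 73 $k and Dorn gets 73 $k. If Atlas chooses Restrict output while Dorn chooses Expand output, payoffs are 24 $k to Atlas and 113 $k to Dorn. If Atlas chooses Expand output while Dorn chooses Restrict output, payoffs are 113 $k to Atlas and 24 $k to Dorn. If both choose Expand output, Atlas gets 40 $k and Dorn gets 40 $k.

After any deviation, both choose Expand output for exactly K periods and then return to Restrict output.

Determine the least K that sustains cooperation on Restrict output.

IC: ρ(1−ρ^K)/(1−ρ) ≥ (113−73)/(73−40) = 40/33.
With ρ = 5/7: need 1 − ρ^K ≥ 40/33·(1−5/7)/(5/7), i.e. ρ^K ≤ 0.5152.
Since (5/7)^1 = 0.7143 and (5/7)^2 = 0.5102, the smallest such K is 2.

2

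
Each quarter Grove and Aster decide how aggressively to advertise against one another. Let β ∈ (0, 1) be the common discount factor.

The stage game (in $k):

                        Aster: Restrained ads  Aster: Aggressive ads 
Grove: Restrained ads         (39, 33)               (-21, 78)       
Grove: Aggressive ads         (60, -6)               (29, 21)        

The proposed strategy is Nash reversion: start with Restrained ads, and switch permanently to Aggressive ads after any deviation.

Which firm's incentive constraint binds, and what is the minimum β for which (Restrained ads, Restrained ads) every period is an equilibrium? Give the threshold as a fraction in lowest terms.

Aster; β ≥ 15/19

Grove's threshold: (60−39)/(60−29) = 21/31.
Aster's threshold: (78−33)/(78−21) = 15/19.
21/31 < 15/19, so Aster binds and β* = 15/19.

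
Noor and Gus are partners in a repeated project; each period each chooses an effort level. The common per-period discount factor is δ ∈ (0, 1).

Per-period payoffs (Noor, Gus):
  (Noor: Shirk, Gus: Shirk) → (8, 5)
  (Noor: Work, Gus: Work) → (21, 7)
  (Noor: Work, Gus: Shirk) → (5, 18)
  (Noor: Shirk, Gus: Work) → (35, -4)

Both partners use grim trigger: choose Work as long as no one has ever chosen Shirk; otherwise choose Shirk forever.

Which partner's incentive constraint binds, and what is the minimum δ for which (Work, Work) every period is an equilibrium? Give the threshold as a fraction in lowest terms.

Gus; δ ≥ 11/13

Noor's threshold: (35−21)/(35−8) = 14/27.
Gus's threshold: (18−7)/(18−5) = 11/13.
14/27 < 11/13, so Gus binds and δ* = 11/13.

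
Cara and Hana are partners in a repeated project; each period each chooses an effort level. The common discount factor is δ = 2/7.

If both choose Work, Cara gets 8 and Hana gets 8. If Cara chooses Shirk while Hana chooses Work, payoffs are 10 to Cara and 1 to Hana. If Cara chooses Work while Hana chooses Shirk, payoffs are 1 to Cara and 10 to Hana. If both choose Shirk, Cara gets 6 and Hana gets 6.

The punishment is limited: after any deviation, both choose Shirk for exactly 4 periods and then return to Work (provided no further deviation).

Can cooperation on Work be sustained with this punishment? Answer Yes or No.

No

Comparing payoff streams over the 5 periods until play realigns: cooperate → 8(1+δ+…+δ^4); deviate → 10 + 6(δ+…+δ^4).
Cooperation is sustained iff (8−6)(δ+…+δ^4) ≥ 10−8.
δ+…+δ^4 = 2/7·(1−(2/7)^4)/(1−2/7) = 0.3973, and (10−8)/(8−6) = 1.0000.
0.3973 < 1.0000, so cooperation is not sustainable.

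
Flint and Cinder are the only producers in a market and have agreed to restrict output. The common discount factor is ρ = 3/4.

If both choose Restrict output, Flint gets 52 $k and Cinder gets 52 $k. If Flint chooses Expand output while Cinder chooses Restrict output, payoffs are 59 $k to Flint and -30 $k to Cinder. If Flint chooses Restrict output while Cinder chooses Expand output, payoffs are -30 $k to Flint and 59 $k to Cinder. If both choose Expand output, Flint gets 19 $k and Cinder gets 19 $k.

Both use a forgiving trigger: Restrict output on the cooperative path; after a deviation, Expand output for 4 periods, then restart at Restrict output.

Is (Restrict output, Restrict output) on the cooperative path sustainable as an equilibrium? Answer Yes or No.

IC: ρ+…+ρ^4 ≥ (59−52)/(52−19) = 7/33.
At ρ = 3/4: partial sum = 2.0508 ≥ 0.2121. Cooperation sustainable.

Yes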